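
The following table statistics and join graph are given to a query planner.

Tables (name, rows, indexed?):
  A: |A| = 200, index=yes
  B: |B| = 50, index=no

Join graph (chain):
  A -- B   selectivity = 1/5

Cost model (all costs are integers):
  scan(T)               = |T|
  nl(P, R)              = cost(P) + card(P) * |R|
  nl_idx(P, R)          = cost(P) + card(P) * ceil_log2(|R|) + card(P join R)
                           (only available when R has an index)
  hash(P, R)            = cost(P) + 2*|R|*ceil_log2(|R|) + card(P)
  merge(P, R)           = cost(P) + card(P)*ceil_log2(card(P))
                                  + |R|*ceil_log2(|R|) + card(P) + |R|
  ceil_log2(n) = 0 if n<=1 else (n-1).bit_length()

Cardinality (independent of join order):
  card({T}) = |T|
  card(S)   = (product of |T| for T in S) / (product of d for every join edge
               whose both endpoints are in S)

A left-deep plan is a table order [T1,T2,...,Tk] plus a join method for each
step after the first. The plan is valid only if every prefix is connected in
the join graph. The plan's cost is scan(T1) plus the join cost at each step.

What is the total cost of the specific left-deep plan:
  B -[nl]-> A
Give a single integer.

10050

step 1: scan B: cost=50, card=50
step 2: join A via nl
    card(P join A) = 50*200/(5) = 2000
    cost = 50 + 50*200 = 10050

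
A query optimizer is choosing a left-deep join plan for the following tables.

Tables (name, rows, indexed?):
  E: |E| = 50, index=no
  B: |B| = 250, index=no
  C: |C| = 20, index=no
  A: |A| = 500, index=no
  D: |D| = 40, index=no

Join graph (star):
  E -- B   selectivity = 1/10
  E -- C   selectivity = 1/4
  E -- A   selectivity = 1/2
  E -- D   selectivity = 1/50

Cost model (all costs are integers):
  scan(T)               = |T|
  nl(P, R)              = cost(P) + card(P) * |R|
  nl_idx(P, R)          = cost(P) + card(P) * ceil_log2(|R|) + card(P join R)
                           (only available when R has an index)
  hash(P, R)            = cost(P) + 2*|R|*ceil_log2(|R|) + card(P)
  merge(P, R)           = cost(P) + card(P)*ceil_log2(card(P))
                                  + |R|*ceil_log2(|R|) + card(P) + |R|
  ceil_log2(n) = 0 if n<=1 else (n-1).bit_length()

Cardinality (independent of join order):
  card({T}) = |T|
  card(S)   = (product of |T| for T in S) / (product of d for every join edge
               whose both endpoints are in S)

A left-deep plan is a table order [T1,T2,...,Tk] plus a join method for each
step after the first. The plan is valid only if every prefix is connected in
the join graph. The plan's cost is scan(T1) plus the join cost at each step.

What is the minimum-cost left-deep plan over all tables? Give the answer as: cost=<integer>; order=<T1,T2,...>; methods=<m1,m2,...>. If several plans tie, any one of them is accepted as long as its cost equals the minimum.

Selinger DP (subsets sized 1..n):
  {E}: scan cost=50, card=50
  {B}: scan cost=250, card=250
  {C}: scan cost=20, card=20
  {A}: scan cost=500, card=500
  {D}: scan cost=40, card=40
  {BE}: card=1250; try (E,hash)→1100, (B,merge)→2650, (E,merge)→2850, (B,hash)→4100, (B,nl)→12550, (E,nl)→12750; best=1100 via (E,hash)
  {CE}: card=250; try (C,hash)→300, (E,merge)→490, (C,merge)→520, (E,hash)→640, (E,nl)→1020, (C,nl)→1050; best=300 via (C,hash)
  {AE}: card=12500; try (E,hash)→1600, (A,merge)→5400, (E,merge)→5850, (A,hash)→9100, (A,nl)→25050, (E,nl)→25500; best=1600 via (E,hash)
  {DE}: card=40; try (D,hash)→580, (E,merge)→670, (E,hash)→680, (D,merge)→680, (E,nl)→2040, (D,nl)→2050; best=580 via (D,hash)
  {BCE}: card=6250; try (C,hash)→2550, (B,hash)→4550, (B,merge)→4800, (C,merge)→16220, (C,nl)→26100, (B,nl)→62800; best=2550 via (C,hash)
  {ABE}: card=312500; try (A,hash)→11350, (B,hash)→18100, (A,merge)→21100, (B,merge)→191350, (A,nl)→626100, (B,nl)→3126600; best=11350 via (A,hash)
  {BDE}: card=1000; try (D,hash)→2830, (B,merge)→3110, (B,hash)→4620, (B,nl)→10580, (D,merge)→16380, (D,nl)→51100; best=2830 via (D,hash)
  {ACE}: card=62500; try (A,merge)→7550, (A,hash)→9550, (C,hash)→14300, (A,nl)→125300, (C,merge)→189220, (C,nl)→251600; best=7550 via (A,merge)
  {CDE}: card=200; try (C,hash)→820, (C,merge)→980, (D,hash)→1030, (C,nl)→1380, (D,merge)→2830, (D,nl)→10300; best=820 via (C,hash)
  {ADE}: card=10000; try (A,merge)→5860, (A,hash)→9620, (D,hash)→14580, (A,nl)→20580, (D,merge)→189380, (D,nl)→501600; best=5860 via (A,merge)
  {ABCE}: card=1562500; try (A,hash)→17800, (B,hash)→74050, (A,merge)→95050, (C,hash)→324050, (B,merge)→1072300, (A,nl)→3127550 …(+3); best=17800 via (A,hash)
  {BCDE}: card=5000; try (C,hash)→4030, (B,merge)→4870, (B,hash)→5020, (D,hash)→9280, (C,merge)→13950, (C,nl)→22830 …(+3); best=4030 via (C,hash)
  {ABDE}: card=250000; try (A,hash)→12830, (A,merge)→18830, (B,hash)→19860, (B,merge)→158110, (D,hash)→324330, (A,nl)→502830 …(+3); best=12830 via (A,hash)
  {ACDE}: card=50000; try (A,merge)→7620, (A,hash)→10020, (C,hash)→16060, (D,hash)→70530, (A,nl)→100820, (C,merge)→155980 …(+3); best=7620 via (A,merge)
  {ABCDE}: card=1250000; try (A,hash)→18030, (B,hash)→61620, (A,merge)→79030, (C,hash)→263030, (B,merge)→859870, (D,hash)→1580780 …(+6); best=18030 via (A,hash)

cost=18030; order=B,E,D,C,A; methods=hash,hash,hash,hash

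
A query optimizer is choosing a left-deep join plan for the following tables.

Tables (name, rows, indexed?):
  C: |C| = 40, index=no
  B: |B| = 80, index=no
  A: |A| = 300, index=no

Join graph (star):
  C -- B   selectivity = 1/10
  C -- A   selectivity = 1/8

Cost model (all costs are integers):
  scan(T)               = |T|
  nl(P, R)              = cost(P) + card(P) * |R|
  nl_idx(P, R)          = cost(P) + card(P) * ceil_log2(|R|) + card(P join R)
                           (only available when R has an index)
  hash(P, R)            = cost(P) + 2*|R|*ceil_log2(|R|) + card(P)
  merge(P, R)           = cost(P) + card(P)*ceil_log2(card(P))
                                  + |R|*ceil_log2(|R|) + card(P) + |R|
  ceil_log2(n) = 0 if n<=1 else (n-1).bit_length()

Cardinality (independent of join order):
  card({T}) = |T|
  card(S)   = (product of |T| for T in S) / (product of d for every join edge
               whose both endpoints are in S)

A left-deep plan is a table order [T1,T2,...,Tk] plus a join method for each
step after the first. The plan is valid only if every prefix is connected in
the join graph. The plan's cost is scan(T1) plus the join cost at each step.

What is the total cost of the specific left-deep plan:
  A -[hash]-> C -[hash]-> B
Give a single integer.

step 1: scan A: cost=300, card=300
step 2: join C via hash
    card(P join C) = 300*40/(8) = 1500
    cost = 300 + 2*40*6 + 300 = 1080
step 3: join B via hash
    card(P join B) = 1500*80/(10) = 12000
    cost = 1080 + 2*80*7 + 1500 = 3700

3700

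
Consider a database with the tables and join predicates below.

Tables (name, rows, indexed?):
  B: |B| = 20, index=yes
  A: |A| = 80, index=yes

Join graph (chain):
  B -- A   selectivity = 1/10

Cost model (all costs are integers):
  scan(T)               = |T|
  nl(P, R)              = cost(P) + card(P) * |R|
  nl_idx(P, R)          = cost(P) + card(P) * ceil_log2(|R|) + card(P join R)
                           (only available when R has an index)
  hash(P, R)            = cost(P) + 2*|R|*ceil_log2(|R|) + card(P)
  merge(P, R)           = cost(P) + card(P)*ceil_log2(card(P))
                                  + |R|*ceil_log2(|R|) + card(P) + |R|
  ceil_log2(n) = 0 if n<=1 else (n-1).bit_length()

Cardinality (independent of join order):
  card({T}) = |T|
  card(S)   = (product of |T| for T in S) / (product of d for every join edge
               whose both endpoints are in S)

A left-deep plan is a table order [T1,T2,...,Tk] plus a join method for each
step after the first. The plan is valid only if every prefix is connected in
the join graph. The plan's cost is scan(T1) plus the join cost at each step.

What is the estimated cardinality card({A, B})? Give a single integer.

160

Tables in S: A(80), B(20)
Edges inside S: B-A(d=10)
numerator = 80 * 20 = 1600
denominator = 10 = 10
card(S) = 1600 / 10 = 160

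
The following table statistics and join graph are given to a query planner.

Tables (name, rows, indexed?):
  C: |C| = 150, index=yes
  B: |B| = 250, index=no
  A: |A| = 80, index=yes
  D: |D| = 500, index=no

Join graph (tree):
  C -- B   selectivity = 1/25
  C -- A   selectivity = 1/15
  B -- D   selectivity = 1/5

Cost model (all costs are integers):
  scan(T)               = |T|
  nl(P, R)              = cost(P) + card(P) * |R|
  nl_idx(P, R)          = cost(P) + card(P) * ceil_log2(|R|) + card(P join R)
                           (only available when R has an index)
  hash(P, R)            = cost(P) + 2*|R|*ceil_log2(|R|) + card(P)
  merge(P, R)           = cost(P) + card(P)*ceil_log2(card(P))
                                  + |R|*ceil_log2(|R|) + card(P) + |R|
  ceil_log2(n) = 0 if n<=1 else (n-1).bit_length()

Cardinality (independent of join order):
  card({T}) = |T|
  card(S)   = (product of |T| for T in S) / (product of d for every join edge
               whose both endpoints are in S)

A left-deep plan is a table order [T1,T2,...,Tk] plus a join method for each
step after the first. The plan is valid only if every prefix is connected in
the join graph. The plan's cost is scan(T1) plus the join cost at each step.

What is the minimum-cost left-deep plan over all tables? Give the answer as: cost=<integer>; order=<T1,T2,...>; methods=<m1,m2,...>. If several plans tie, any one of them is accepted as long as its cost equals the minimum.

cost=22520; order=B,C,A,D; methods=hash,hash,hash

Selinger DP (subsets sized 1..n):
  {C}: scan cost=150, card=150
  {B}: scan cost=250, card=250
  {A}: scan cost=80, card=80
  {D}: scan cost=500, card=500
  {BC}: card=1500; try (C,hash)→2900, (C,nl_idx)→3750, (B,merge)→3750, (C,merge)→3850, (B,hash)→4300, (B,nl)→37650 …(+1); best=2900 via (C,hash)
  {AC}: card=800; try (A,hash)→1420, (C,nl_idx)→1520, (A,nl_idx)→2000, (C,merge)→2070, (A,merge)→2140, (C,hash)→2560 …(+2); best=1420 via (A,hash)
  {BD}: card=25000; try (B,hash)→5000, (D,merge)→7500, (B,merge)→7750, (D,hash)→9500, (D,nl)→125250, (B,nl)→125500; best=5000 via (B,hash)
  {ABC}: card=8000; try (A,hash)→5520, (B,hash)→6220, (B,merge)→12470, (A,nl_idx)→21400, (A,merge)→21540, (A,nl)→122900 …(+1); best=5520 via (A,hash)
  {BCD}: card=150000; try (D,hash)→13400, (D,merge)→25900, (C,hash)→32400, (C,nl_idx)→355000, (C,merge)→406350, (D,nl)→752900 …(+1); best=13400 via (D,hash)
  {ABCD}: card=800000; try (D,hash)→22520, (D,merge)→122520, (A,hash)→164520, (A,nl_idx)→1863400, (A,merge)→2864040, (D,nl)→4005520 …(+1); best=22520 via (D,hash)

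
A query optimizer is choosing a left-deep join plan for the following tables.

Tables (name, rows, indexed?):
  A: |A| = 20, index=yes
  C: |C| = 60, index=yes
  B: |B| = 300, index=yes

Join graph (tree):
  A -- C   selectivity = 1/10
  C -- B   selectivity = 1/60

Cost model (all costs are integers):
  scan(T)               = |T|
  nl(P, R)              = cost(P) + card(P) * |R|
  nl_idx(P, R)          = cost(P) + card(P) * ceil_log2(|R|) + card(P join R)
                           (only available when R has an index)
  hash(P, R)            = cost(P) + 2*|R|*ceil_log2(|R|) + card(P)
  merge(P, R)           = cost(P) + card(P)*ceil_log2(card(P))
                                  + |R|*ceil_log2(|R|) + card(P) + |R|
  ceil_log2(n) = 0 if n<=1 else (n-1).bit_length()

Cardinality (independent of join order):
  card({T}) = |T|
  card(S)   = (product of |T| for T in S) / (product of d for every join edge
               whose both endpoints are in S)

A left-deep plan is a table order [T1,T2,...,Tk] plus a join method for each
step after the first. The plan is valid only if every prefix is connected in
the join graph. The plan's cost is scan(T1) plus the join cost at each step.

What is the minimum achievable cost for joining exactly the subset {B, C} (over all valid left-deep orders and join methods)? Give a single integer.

Selinger DP over subsets of {B,C}:
  {C}: scan cost=60, card=60
  {B}: scan cost=300, card=300
  {BC}: card=300; try (B,nl_idx)→900, (C,hash)→1320, (C,nl_idx)→2400, (B,merge)→3480, (C,merge)→3720, (B,hash)→5520 …(+2); best=900 via (B,nl_idx)

900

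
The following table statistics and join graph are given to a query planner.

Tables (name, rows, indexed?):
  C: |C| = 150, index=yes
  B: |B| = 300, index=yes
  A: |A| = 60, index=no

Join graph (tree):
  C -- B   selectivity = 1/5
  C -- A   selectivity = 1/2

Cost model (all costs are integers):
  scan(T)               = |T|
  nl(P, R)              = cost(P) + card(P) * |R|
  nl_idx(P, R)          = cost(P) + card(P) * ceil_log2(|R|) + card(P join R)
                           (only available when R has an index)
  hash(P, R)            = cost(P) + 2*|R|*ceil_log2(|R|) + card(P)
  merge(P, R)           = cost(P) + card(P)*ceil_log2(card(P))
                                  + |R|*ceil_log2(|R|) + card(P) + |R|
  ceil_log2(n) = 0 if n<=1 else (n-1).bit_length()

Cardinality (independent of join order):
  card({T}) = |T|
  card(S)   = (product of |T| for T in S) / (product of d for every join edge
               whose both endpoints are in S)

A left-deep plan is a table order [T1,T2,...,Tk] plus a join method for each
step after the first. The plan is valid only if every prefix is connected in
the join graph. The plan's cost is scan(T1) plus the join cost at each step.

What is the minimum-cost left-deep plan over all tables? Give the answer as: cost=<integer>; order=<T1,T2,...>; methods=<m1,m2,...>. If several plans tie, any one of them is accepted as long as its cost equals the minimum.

cost=10920; order=C,A,B; methods=hash,hash

Selinger DP (subsets sized 1..n):
  {C}: scan cost=150, card=150
  {B}: scan cost=300, card=300
  {A}: scan cost=60, card=60
  {BC}: card=9000; try (C,hash)→3000, (B,merge)→4500, (C,merge)→4650, (B,hash)→5700, (B,nl_idx)→10500, (C,nl_idx)→11700 …(+2); best=3000 via (C,hash)
  {AC}: card=4500; try (A,hash)→1020, (C,merge)→1830, (A,merge)→1920, (C,hash)→2520, (C,nl_idx)→5040, (C,nl)→9060 …(+1); best=1020 via (A,hash)
  {ABC}: card=270000; try (B,hash)→10920, (A,hash)→12720, (B,merge)→67020, (A,merge)→138420, (B,nl_idx)→311520, (A,nl)→543000 …(+1); best=10920 via (B,hash)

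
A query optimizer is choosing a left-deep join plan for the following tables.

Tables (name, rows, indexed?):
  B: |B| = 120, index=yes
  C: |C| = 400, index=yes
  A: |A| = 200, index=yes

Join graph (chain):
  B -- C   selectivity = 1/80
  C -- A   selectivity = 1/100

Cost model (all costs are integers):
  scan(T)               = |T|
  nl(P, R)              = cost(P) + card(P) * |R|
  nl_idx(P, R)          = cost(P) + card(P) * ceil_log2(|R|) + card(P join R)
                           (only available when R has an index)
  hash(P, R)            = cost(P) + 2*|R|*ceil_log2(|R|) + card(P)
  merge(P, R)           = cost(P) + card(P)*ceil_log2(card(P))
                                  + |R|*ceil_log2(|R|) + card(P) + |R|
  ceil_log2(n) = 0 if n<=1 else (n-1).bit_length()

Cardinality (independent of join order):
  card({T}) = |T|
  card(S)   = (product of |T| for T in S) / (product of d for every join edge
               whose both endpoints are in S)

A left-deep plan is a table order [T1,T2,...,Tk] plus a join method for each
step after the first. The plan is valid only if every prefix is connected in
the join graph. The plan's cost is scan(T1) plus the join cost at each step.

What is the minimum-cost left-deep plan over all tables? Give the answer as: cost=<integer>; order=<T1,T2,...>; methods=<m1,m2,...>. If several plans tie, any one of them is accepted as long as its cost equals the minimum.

cost=5280; order=A,C,B; methods=nl_idx,hash

Selinger DP (subsets sized 1..n):
  {B}: scan cost=120, card=120
  {C}: scan cost=400, card=400
  {A}: scan cost=200, card=200
  {BC}: card=600; try (C,nl_idx)→1800, (B,hash)→2480, (B,nl_idx)→3800, (C,merge)→5080, (B,merge)→5360, (C,hash)→7440 …(+2); best=1800 via (C,nl_idx)
  {AC}: card=800; try (C,nl_idx)→2800, (A,hash)→4000, (A,nl_idx)→4400, (C,merge)→6000, (A,merge)→6200, (C,hash)→7600 …(+2); best=2800 via (C,nl_idx)
  {ABC}: card=1200; try (B,hash)→5280, (A,hash)→5600, (A,nl_idx)→7800, (B,nl_idx)→9600, (A,merge)→10200, (B,merge)→12560 …(+2); best=5280 via (B,hash)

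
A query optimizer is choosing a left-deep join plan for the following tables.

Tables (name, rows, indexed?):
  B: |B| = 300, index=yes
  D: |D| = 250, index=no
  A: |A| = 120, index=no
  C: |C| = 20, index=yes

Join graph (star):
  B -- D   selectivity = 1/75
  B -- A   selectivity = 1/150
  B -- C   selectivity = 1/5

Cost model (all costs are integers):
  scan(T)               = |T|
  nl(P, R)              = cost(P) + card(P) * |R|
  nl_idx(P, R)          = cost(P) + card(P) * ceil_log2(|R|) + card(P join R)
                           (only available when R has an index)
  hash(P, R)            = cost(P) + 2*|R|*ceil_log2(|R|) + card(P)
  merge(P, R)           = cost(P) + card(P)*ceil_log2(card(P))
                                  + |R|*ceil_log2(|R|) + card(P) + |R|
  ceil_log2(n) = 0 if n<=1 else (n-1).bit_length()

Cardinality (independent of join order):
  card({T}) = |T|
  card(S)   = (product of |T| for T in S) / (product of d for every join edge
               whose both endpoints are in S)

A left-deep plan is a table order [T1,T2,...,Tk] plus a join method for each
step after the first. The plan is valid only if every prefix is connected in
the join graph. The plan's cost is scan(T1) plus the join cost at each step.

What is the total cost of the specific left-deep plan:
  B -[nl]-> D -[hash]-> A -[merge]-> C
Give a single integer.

86900

step 1: scan B: cost=300, card=300
step 2: join D via nl
    card(P join D) = 300*250/(75) = 1000
    cost = 300 + 300*250 = 75300
step 3: join A via hash
    card(P join A) = 1000*120/(150) = 800
    cost = 75300 + 2*120*7 + 1000 = 77980
step 4: join C via merge
    card(P join C) = 800*20/(5) = 3200
    cost = 77980 + 800*10 + 20*5 + 800 + 20 = 86900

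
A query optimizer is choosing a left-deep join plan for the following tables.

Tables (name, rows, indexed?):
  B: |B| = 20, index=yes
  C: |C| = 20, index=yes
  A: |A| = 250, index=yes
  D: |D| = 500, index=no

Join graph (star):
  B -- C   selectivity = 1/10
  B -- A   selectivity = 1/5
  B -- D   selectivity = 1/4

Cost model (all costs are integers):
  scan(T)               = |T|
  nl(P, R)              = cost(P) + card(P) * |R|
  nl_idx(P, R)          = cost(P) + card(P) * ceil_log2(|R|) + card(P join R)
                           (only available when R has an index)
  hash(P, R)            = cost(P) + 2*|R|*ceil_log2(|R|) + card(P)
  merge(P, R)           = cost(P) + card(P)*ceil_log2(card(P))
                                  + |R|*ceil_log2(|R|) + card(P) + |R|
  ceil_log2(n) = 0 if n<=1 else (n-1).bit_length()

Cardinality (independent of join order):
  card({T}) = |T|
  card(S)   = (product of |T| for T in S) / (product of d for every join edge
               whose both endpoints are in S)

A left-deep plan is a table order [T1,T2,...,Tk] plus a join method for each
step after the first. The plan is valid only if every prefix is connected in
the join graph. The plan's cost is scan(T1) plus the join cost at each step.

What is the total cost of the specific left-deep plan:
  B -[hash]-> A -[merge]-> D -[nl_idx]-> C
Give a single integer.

895040

step 1: scan B: cost=20, card=20
step 2: join A via hash
    card(P join A) = 20*250/(5) = 1000
    cost = 20 + 2*250*8 + 20 = 4040
step 3: join D via merge
    card(P join D) = 1000*500/(4) = 125000
    cost = 4040 + 1000*10 + 500*9 + 1000 + 500 = 20040
step 4: join C via nl_idx
    card(P join C) = 125000*20/(10) = 250000
    cost = 20040 + 125000*5 + 250000 = 895040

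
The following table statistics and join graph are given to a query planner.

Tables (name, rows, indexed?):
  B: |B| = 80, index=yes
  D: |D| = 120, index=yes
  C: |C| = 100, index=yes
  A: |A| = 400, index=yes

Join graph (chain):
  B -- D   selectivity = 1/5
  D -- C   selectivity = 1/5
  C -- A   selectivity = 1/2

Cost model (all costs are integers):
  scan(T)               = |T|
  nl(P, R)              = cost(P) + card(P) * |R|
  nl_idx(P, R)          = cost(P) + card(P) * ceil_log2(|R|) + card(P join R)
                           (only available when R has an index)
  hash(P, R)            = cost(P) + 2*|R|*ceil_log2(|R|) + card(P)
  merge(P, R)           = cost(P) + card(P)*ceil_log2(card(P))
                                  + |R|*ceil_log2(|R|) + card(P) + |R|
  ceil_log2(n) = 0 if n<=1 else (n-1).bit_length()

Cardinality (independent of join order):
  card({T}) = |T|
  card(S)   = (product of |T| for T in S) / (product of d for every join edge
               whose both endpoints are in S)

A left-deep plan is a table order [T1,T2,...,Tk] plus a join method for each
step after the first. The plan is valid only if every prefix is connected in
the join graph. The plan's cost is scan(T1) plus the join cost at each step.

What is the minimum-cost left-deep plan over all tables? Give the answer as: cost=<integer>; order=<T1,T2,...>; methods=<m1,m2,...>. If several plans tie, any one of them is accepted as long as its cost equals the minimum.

Selinger DP (subsets sized 1..n):
  {B}: scan cost=80, card=80
  {D}: scan cost=120, card=120
  {C}: scan cost=100, card=100
  {A}: scan cost=400, card=400
  {BD}: card=1920; try (B,hash)→1360, (D,merge)→1680, (B,merge)→1720, (D,hash)→1840, (D,nl_idx)→2560, (B,nl_idx)→2880 …(+2); best=1360 via (B,hash)
  {CD}: card=2400; try (C,hash)→1640, (D,merge)→1860, (D,hash)→1880, (C,merge)→1880, (D,nl_idx)→3200, (C,nl_idx)→3360 …(+2); best=1640 via (C,hash)
  {AC}: card=20000; try (C,hash)→2200, (A,merge)→4900, (C,merge)→5200, (A,hash)→7400, (A,nl_idx)→21000, (C,nl_idx)→23200 …(+2); best=2200 via (C,hash)
  {BCD}: card=38400; try (C,hash)→4680, (B,hash)→5160, (C,merge)→25200, (B,merge)→33480, (C,nl_idx)→53200, (B,nl_idx)→56840 …(+2); best=4680 via (C,hash)
  {ACD}: card=480000; try (A,hash)→11240, (D,hash)→23880, (A,merge)→36840, (D,merge)→323160, (A,nl_idx)→503240, (D,nl_idx)→622200 …(+2); best=11240 via (A,hash)
  {ABCD}: card=7680000; try (A,hash)→50280, (B,hash)→492360, (A,merge)→661480, (A,nl_idx)→8030280, (B,merge)→9611880, (B,nl_idx)→11051240 …(+2); best=50280 via (A,hash)

cost=50280; order=D,B,C,A; methods=hash,hash,hash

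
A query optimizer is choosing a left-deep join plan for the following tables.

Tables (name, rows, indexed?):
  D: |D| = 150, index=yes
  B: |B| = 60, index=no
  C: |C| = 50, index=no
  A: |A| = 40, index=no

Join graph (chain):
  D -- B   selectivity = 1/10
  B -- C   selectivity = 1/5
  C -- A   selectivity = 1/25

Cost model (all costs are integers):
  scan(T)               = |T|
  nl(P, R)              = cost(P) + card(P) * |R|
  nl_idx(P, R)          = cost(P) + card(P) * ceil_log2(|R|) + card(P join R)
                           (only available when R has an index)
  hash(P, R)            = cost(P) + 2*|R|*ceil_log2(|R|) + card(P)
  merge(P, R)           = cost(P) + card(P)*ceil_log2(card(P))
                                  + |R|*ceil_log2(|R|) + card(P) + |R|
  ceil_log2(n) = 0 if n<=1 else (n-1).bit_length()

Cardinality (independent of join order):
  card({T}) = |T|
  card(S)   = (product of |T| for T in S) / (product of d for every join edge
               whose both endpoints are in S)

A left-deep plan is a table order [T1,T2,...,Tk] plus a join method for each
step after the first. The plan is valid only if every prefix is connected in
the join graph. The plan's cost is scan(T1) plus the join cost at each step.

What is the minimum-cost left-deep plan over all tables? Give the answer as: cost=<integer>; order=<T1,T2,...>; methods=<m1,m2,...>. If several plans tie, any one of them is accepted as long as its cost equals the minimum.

Selinger DP (subsets sized 1..n):
  {D}: scan cost=150, card=150
  {B}: scan cost=60, card=60
  {C}: scan cost=50, card=50
  {A}: scan cost=40, card=40
  {BD}: card=900; try (B,hash)→1020, (D,nl_idx)→1440, (D,merge)→1830, (B,merge)→1920, (D,hash)→2520, (D,nl)→9060 …(+1); best=1020 via (B,hash)
  {BC}: card=600; try (C,hash)→720, (B,hash)→820, (B,merge)→820, (C,merge)→830, (B,nl)→3050, (C,nl)→3060; best=720 via (C,hash)
  {AC}: card=80; try (A,hash)→580, (C,merge)→670, (C,hash)→680, (A,merge)→680, (C,nl)→2040, (A,nl)→2050; best=580 via (A,hash)
  {BCD}: card=9000; try (C,hash)→2520, (D,hash)→3720, (D,merge)→8670, (C,merge)→11270, (D,nl_idx)→14520, (C,nl)→46020 …(+1); best=2520 via (C,hash)
  {ABC}: card=960; try (B,hash)→1380, (B,merge)→1640, (A,hash)→1800, (B,nl)→5380, (A,merge)→7600, (A,nl)→24720; best=1380 via (B,hash)
  {ABCD}: card=14400; try (D,hash)→4740, (A,hash)→12000, (D,merge)→13290, (D,nl_idx)→23460, (A,merge)→137800, (D,nl)→145380 …(+1); best=4740 via (D,hash)

cost=4740; order=C,A,B,D; methods=hash,hash,hash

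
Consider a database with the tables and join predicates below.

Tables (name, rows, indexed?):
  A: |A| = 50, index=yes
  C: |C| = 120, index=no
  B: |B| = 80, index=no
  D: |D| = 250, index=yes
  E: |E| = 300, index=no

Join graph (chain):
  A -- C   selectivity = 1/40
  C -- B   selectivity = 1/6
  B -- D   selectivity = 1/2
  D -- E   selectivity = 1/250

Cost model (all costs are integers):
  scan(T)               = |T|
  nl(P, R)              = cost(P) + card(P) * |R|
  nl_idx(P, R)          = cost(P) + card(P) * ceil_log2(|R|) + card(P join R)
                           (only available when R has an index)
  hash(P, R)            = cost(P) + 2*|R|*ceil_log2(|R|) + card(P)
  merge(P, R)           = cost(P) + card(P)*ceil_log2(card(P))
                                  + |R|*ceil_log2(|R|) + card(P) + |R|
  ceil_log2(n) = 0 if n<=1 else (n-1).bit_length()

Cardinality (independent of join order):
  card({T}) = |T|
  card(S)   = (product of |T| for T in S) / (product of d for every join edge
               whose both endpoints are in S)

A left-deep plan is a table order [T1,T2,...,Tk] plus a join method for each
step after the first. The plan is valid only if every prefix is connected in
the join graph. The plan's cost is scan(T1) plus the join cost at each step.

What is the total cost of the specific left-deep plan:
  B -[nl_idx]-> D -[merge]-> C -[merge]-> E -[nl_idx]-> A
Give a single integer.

step 1: scan B: cost=80, card=80
step 2: join D via nl_idx
    card(P join D) = 80*250/(2) = 10000
    cost = 80 + 80*8 + 10000 = 10720
step 3: join C via merge
    card(P join C) = 10000*120/(6) = 200000
    cost = 10720 + 10000*14 + 120*7 + 10000 + 120 = 161680
step 4: join E via merge
    card(P join E) = 200000*300/(250) = 240000
    cost = 161680 + 200000*18 + 300*9 + 200000 + 300 = 3964680
step 5: join A via nl_idx
    card(P join A) = 240000*50/(40) = 300000
    cost = 3964680 + 240000*6 + 300000 = 5704680

5704680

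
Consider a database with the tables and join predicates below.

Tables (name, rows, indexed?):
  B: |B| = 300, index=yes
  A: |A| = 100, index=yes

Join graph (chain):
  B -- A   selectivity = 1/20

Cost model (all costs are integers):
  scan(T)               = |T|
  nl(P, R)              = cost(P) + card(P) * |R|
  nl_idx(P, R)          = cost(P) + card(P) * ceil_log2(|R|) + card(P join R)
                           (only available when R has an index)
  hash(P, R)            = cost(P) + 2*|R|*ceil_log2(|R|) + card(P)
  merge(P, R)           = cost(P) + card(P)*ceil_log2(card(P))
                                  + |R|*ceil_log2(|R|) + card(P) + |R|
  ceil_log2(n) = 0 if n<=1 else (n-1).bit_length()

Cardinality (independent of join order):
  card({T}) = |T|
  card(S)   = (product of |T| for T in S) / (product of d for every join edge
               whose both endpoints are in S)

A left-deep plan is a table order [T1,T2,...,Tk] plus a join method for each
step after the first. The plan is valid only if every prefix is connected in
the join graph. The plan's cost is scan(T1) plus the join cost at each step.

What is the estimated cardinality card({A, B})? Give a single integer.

Tables in S: A(100), B(300)
Edges inside S: B-A(d=20)
numerator = 100 * 300 = 30000
denominator = 20 = 20
card(S) = 30000 / 20 = 1500

1500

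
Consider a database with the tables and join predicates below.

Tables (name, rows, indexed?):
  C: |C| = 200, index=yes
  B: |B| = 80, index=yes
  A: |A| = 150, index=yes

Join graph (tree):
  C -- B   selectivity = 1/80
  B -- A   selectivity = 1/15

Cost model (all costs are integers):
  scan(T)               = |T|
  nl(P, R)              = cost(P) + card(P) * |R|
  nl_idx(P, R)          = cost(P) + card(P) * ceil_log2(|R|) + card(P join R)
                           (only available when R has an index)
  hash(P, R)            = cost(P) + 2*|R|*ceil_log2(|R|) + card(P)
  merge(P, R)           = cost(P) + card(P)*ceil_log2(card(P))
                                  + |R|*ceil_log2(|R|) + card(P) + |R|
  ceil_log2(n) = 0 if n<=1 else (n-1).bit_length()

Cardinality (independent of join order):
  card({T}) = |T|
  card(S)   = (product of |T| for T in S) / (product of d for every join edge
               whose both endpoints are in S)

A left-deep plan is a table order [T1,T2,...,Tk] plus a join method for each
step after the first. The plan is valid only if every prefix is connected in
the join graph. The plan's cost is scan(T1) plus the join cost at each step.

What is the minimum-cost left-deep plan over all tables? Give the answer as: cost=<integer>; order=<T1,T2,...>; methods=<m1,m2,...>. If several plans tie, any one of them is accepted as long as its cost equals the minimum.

cost=3520; order=B,C,A; methods=nl_idx,hash

Selinger DP (subsets sized 1..n):
  {C}: scan cost=200, card=200
  {B}: scan cost=80, card=80
  {A}: scan cost=150, card=150
  {BC}: card=200; try (C,nl_idx)→920, (B,hash)→1520, (B,nl_idx)→1800, (C,merge)→2520, (B,merge)→2640, (C,hash)→3360 …(+2); best=920 via (C,nl_idx)
  {AB}: card=800; try (B,hash)→1420, (A,nl_idx)→1520, (B,nl_idx)→2000, (A,merge)→2070, (B,merge)→2140, (A,hash)→2560 …(+2); best=1420 via (B,hash)
  {ABC}: card=2000; try (A,hash)→3520, (A,merge)→4070, (A,nl_idx)→4520, (C,hash)→5420, (C,nl_idx)→9820, (C,merge)→12020 …(+2); best=3520 via (A,hash)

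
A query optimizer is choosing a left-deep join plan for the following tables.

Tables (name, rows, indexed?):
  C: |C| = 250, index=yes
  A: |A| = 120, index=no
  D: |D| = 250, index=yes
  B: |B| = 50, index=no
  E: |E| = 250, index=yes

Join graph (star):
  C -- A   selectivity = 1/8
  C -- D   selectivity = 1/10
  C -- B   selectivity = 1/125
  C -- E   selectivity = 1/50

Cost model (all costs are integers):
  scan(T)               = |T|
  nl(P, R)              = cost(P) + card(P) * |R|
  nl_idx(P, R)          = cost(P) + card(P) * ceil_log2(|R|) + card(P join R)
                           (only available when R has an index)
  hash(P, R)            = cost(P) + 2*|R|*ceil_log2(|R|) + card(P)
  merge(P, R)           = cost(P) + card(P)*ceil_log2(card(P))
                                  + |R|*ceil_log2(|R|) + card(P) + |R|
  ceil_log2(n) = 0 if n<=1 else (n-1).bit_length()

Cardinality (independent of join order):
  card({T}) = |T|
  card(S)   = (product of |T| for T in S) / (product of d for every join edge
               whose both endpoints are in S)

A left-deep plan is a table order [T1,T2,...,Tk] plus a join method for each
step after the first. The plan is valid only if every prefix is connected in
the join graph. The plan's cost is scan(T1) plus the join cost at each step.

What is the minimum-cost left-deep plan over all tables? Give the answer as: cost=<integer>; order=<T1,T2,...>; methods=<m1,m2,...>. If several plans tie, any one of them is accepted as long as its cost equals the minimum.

cost=15530; order=B,C,E,A,D; methods=nl_idx,nl_idx,hash,hash

Selinger DP (subsets sized 1..n):
  {C}: scan cost=250, card=250
  {A}: scan cost=120, card=120
  {D}: scan cost=250, card=250
  {B}: scan cost=50, card=50
  {E}: scan cost=250, card=250
  {AC}: card=3750; try (A,hash)→2180, (C,merge)→3330, (A,merge)→3460, (C,hash)→4240, (C,nl_idx)→4830, (C,nl)→30120 …(+1); best=2180 via (A,hash)
  {CD}: card=6250; try (D,hash)→4500, (C,hash)→4500, (D,merge)→4750, (C,merge)→4750, (D,nl_idx)→8500, (C,nl_idx)→8500 …(+2); best=4500 via (D,hash)
  {BC}: card=100; try (C,nl_idx)→550, (B,hash)→1100, (C,merge)→2650, (B,merge)→2850, (C,hash)→4100, (C,nl)→12550 …(+1); best=550 via (C,nl_idx)
  {CE}: card=1250; try (E,nl_idx)→3500, (C,nl_idx)→3500, (E,hash)→4500, (C,hash)→4500, (E,merge)→4750, (C,merge)→4750 …(+2); best=3500 via (E,nl_idx)
  {ACD}: card=93750; try (D,hash)→9930, (A,hash)→12430, (D,merge)→53180, (A,merge)→92960, (D,nl_idx)→125930, (A,nl)→754500 …(+1); best=9930 via (D,hash)
  {ABC}: card=1500; try (A,merge)→2310, (A,hash)→2330, (B,hash)→6530, (A,nl)→12550, (B,merge)→51280, (B,nl)→189680; best=2310 via (A,merge)
  {ACE}: card=18750; try (A,hash)→6430, (E,hash)→9930, (A,merge)→19460, (E,nl_idx)→50930, (E,merge)→53180, (A,nl)→153500 …(+1); best=6430 via (A,hash)
  {BCD}: card=2500; try (D,merge)→3600, (D,nl_idx)→3850, (D,hash)→4650, (B,hash)→11350, (D,nl)→25550, (B,merge)→92350 …(+1); best=3600 via (D,merge)
  {CDE}: card=31250; try (D,hash)→8750, (E,hash)→14750, (D,merge)→20750, (D,nl_idx)→44750, (E,nl_idx)→85750, (E,merge)→94250 …(+2); best=8750 via (D,hash)
  {BCE}: card=500; try (E,nl_idx)→1850, (E,merge)→3600, (E,hash)→4650, (B,hash)→5350, (B,merge)→18850, (E,nl)→25550 …(+1); best=1850 via (E,nl_idx)
  {ABCD}: card=37500; try (A,hash)→7780, (D,hash)→7810, (D,merge)→22560, (A,merge)→37060, (D,nl_idx)→51810, (B,hash)→104280 …(+4); best=7780 via (A,hash)
  {ACDE}: card=468750; try (D,hash)→29180, (A,hash)→41680, (E,hash)→107680, (D,merge)→308680, (A,merge)→509710, (D,nl_idx)→625180 …(+5); best=29180 via (D,hash)
  {ABCE}: card=7500; try (A,hash)→4030, (E,hash)→7810, (A,merge)→7810, (E,nl_idx)→21810, (E,merge)→22560, (B,hash)→25780 …(+4); best=4030 via (A,hash)
  {BCDE}: card=12500; try (D,hash)→6350, (D,merge)→9100, (E,hash)→10100, (D,nl_idx)→18350, (E,nl_idx)→36100, (E,merge)→38350 …(+5); best=6350 via (D,hash)
  {ABCDE}: card=187500; try (D,hash)→15530, (A,hash)→20530, (E,hash)→49280, (D,merge)→111280, (A,merge)→194810, (D,nl_idx)→251530 …(+8); best=15530 via (D,hash)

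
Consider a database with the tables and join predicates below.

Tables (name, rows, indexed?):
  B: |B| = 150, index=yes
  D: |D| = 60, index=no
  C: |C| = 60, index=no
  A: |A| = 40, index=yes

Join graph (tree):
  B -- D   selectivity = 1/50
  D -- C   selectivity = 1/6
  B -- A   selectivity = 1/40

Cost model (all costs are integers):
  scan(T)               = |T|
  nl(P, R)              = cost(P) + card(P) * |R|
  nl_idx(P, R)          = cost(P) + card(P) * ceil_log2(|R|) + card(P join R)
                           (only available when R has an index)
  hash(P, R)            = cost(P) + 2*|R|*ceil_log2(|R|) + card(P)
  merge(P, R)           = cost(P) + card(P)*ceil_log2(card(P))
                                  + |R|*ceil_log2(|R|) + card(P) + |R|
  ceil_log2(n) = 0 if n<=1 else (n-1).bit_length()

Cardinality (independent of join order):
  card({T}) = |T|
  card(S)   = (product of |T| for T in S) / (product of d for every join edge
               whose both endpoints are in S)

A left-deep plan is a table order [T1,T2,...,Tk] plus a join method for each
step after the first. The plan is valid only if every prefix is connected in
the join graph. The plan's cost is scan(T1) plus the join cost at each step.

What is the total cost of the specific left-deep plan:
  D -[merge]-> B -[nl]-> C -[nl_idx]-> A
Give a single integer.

25230

step 1: scan D: cost=60, card=60
step 2: join B via merge
    card(P join B) = 60*150/(50) = 180
    cost = 60 + 60*6 + 150*8 + 60 + 150 = 1830
step 3: join C via nl
    card(P join C) = 180*60/(6) = 1800
    cost = 1830 + 180*60 = 12630
step 4: join A via nl_idx
    card(P join A) = 1800*40/(40) = 1800
    cost = 12630 + 1800*6 + 1800 = 25230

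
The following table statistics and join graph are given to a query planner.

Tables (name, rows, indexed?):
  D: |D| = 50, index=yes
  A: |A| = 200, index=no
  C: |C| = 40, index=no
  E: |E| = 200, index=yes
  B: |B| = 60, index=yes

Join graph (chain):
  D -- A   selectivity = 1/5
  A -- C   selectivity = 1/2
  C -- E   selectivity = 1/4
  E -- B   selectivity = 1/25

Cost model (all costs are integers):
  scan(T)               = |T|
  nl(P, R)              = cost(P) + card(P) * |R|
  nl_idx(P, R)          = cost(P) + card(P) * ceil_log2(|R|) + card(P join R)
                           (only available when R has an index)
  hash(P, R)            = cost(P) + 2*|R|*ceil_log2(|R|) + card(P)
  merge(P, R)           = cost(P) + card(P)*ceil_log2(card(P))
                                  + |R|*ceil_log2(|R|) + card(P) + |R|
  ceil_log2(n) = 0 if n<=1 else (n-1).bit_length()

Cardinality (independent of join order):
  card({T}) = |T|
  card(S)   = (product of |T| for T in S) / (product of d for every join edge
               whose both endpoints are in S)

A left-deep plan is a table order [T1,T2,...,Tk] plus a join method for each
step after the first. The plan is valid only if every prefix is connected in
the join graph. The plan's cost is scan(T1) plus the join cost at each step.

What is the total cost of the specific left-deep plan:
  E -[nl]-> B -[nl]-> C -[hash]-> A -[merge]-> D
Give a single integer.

step 1: scan E: cost=200, card=200
step 2: join B via nl
    card(P join B) = 200*60/(25) = 480
    cost = 200 + 200*60 = 12200
step 3: join C via nl
    card(P join C) = 480*40/(4) = 4800
    cost = 12200 + 480*40 = 31400
step 4: join A via hash
    card(P join A) = 4800*200/(2) = 480000
    cost = 31400 + 2*200*8 + 4800 = 39400
step 5: join D via merge
    card(P join D) = 480000*50/(5) = 4800000
    cost = 39400 + 480000*19 + 50*6 + 480000 + 50 = 9639750

9639750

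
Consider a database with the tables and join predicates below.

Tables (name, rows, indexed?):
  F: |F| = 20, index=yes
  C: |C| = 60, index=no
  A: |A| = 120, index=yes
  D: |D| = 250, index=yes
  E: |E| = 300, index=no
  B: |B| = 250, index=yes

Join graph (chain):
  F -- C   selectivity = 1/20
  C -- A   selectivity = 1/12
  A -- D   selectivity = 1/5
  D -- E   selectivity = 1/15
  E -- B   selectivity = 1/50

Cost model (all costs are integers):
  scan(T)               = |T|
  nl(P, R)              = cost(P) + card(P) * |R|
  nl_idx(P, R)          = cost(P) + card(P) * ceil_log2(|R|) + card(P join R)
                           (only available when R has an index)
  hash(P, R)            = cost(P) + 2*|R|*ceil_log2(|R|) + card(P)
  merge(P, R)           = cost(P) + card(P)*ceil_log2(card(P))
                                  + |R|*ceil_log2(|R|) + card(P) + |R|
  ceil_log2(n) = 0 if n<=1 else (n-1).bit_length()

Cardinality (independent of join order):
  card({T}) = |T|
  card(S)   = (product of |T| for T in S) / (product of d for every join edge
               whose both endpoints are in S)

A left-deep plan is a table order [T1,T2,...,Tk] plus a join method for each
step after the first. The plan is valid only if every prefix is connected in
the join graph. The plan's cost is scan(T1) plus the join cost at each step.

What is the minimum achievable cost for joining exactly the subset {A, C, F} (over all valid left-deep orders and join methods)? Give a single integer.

1340

Selinger DP over subsets of {A,C,F}:
  {F}: scan cost=20, card=20
  {C}: scan cost=60, card=60
  {A}: scan cost=120, card=120
  {CF}: card=60; try (F,hash)→320, (F,nl_idx)→420, (C,merge)→560, (F,merge)→600, (C,hash)→760, (C,nl)→1220 …(+1); best=320 via (F,hash)
  {AC}: card=600; try (C,hash)→960, (A,nl_idx)→1080, (A,merge)→1440, (C,merge)→1500, (A,hash)→1800, (A,nl)→7260 …(+1); best=960 via (C,hash)
  {ACF}: card=600; try (A,nl_idx)→1340, (A,merge)→1700, (F,hash)→1760, (A,hash)→2060, (F,nl_idx)→4560, (A,nl)→7520 …(+2); best=1340 via (A,nl_idx)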